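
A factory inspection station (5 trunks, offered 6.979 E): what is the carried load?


B(5,6.979) = 0.423477 (Erlang-B)
Carried load = a(1 − B) = 6.979·(1 − 0.423477) = 6.979·0.576523 = 4.0236 E

Final: 4.0236 Erlangs


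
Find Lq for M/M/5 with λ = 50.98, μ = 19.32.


a = λ/μ = 2.6387; ρ = a/5 = 0.5277
P₀ = 0.069158
Lq = P₀·a^c·ρ / (c!·(1−ρ)²) = 0.069158·127.92739·0.5277/(120·0.22303)
= 0.17446

Final: 0.17446


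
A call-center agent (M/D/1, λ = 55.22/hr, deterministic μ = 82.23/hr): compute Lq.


ρ = 55.22/82.23 = 0.6715
M/D/1: Lq = ρ²/(2(1−ρ)) = 0.4510/(2·0.3285) = 0.68645

Final: 0.68645


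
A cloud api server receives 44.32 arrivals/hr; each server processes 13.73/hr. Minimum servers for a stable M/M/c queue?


Stability requires cμ > λ ⇔ c > λ/μ.
λ/μ = 44.32/13.73 = 3.2280
Minimum integer c = ⌊3.2280⌋ + 1 = 4
Check: 4·13.73 = 54.92 > 44.32, while 3·13.73 = 41.19 ≤ 44.32

Final: 4 servers


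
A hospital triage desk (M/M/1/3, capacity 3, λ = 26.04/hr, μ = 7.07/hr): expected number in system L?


ρ = 26.04/7.07 = 3.6832
L = ρ[1 − (K+1)ρ^K + Kρ^(K+1)] / [(1−ρ)(1−ρ^(K+1))]
Numerator: 3.6832·(1 − 4·49.964863 + 3·184.028999) = 1300.996509
Denominator: (-2.6832)·(-183.028999) = 491.097612
L = 1300.996509/491.097612 = 2.6492

Final: 2.6492


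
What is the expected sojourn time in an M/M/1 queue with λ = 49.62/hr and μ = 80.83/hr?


W = 1/(μ−λ) = 1/(80.83 − 49.62) = 1/31.21 = 0.03204 hr

Final: 0.03204 hr


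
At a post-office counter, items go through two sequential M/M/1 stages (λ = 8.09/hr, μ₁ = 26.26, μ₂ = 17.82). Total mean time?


Each node sees arrival rate λ = 8.09/hr (tandem ⇒ throughput preserved).
W₁ = 1/(μ₁−λ) = 1/(26.26−8.09) = 0.05504 hr
W₂ = 1/(μ₂−λ) = 1/(17.82−8.09) = 0.10277 hr
W_total = W₁ + W₂ = 0.05504 + 0.10277 = 0.15781 hr

Final: 0.15781 hr


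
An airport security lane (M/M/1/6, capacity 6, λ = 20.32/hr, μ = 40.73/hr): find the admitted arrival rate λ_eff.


ρ = 0.4989; P_K = (1−ρ)ρ^6/(1−ρ^7) = 0.007786
λ_eff = λ(1 − P_K) = 20.32·(1 − 0.007786) = 20.32·0.992214 = 20.1618 /hr

Final: 20.1618 /hr


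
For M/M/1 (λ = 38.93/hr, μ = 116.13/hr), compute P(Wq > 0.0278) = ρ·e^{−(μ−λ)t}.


ρ = 38.93/116.13 = 0.3352
P(Wq > t) = ρ·e^{−(μ−λ)t} = 0.3352·e^{−2.1462}
= 0.3352·0.116932 = 0.039199

Final: 0.039199


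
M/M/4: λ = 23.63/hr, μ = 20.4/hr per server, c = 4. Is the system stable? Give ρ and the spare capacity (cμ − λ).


Total capacity cμ = 4·20.4 = 81.60/hr
ρ = λ/(cμ) = 23.63/81.60 = 0.2896
Stable ⇔ ρ < 1: YES
Spare capacity = cμ − λ = 81.60 − 23.63 = 57.97/hr

Final: ρ = 0.2896; stable; margin = 57.97/hr


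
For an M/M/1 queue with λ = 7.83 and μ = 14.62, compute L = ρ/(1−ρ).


ρ = λ/μ = 7.83/14.62 = 0.5356
L = ρ/(1−ρ) = 0.5356/(1 − 0.5356) = 0.5356/0.4644 = 1.1532

Final: 1.1532


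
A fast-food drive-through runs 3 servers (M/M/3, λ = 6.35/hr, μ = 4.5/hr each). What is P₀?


a = λ/μ = 6.35/4.5 = 1.4111; ρ = a/c = 0.4704
Σ_{k=0}^{2} a^k/k! (terms k=0..2) = 1.00000 + 1.41111 + 0.99562 = 3.40673
Tail: a^3/(3!(1−ρ)) = 2.80985/(6·0.5296) = 0.88422
P₀ = 1/(3.40673 + 0.88422) = 1/4.29095 = 0.233049

Final: 0.233049


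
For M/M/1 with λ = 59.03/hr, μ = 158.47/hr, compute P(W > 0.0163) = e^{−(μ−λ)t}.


W ~ Exponential(μ−λ) for M/M/1.
μ − λ = 158.47 − 59.03 = 99.4400
P(W > t) = e^{−(μ−λ)t} = e^{−1.6209} = 0.197726

Final: 0.197726


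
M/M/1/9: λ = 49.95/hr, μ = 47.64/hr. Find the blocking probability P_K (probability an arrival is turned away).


ρ = λ/μ = 49.95/47.64 = 1.0485
P_K = (1−ρ)ρ^K/(1−ρ^(K+1)) = (-0.04849·1.531347)/(1 − 1.605600)
= -0.074253/-0.605600 = 0.122611

Final: 0.122611


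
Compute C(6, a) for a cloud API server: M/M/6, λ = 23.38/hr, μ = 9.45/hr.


a = λ/μ = 2.4741; ρ = a/6 = 0.4123
P₀ = 0.083793 (from M/M/c formula)
C(c,a) = [a^c/(c!(1−ρ))]·P₀ = [229.33809/(720·0.5877)]·0.083793
= 0.54203·0.083793 = 0.045418

Final: 0.045418


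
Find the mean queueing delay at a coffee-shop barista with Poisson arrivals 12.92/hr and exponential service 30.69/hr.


ρ = 12.92/30.69 = 0.4210
Wq = ρ/(μ−λ) = 0.4210/(30.69 − 12.92) = 0.4210/17.77 = 0.02369 hr

Final: 0.02369 hr


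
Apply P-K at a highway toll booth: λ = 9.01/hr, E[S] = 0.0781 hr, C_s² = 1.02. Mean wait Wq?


ρ = λ·E[S] = 9.01·0.0781 = 0.7037
E[S²] = E[S]²(1+C_s²) = 0.0781²·(1+1.02) = 0.012321
Wq = λ·E[S²]/(2(1−ρ)) = 9.01·0.012321/(2·0.2963) = 0.18732 hr

Final: 0.18732 hr


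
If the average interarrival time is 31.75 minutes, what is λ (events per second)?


λ = 1/(interarrival time) in consistent units.
1 second = 0.0166667 min, so λ = 0.0166667/31.75 = 0.0005249 per second

Final: 0.0005249 /sec


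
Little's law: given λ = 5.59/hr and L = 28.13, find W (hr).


W = L/λ = 28.13/5.59 = 5.0322 hr

Final: 5.0322 hr


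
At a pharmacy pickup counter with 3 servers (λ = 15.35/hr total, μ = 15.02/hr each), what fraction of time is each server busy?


ρ = λ/(cμ) = 15.35/(3·15.02) = 15.35/45.06 = 0.3407

Final: 0.3407


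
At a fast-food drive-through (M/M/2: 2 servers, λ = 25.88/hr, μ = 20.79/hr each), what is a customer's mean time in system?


a = 1.2448; ρ = 0.6224; P₀ = 0.232731
Lq = P₀·a^c·ρ/(c!(1−ρ)²) = 0.78721
Wq = Lq/λ = 0.78721/25.88 = 0.03042 hr
W = Wq + 1/μ = 0.03042 + 0.04810 = 0.07852 hr

Final: 0.07852 hr


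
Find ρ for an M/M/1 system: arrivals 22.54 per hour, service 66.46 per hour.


ρ = λ/μ = 22.54/66.46 = 0.3392

Final: 0.3392


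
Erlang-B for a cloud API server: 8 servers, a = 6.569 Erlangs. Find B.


B(c,a) = (a^c/c!) / Σ_{k=0}^{c} a^k/k!
a^8/8! = 85.995073
Σ terms (k=0..8): 1.00000 + 6.56900 + 21.57588 + 47.24399 + 77.58644 + 101.93306 + 111.59971 + 104.72836 + 85.99507 = 558.231508
B = 85.995073/558.231508 = 0.154049

Final: 0.154049


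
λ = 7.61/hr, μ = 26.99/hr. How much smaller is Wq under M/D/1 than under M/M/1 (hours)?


ρ = 7.61/26.99 = 0.2820
Wq(M/M/1) = ρ/(μ−λ) = 0.2820/19.38 = 0.01455 hr
Wq(M/D/1) = ρ/(2(μ−λ)) = 0.007274 hr
Savings = 0.01455 − 0.007274 = 0.007274 hr

Final: 0.007274 hr


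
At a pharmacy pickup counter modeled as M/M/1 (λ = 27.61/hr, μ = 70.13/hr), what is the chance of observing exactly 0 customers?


ρ = 27.61/70.13 = 0.3937
P_n = (1−ρ)·ρ^n = (1 − 0.3937)·0.3937^0 = 0.6063·1.000000 = 0.606303

Final: 0.606303


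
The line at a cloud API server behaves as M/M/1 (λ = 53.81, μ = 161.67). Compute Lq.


ρ = 53.81/161.67 = 0.3328
Lq = ρ²/(1−ρ) = 0.1108/0.6672 = 0.1660

Final: 0.1660


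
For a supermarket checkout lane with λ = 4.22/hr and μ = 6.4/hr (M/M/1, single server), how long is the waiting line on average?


ρ = 4.22/6.4 = 0.6594
Lq = ρ²/(1−ρ) = 0.4348/0.3406 = 1.2764

Final: 1.2764


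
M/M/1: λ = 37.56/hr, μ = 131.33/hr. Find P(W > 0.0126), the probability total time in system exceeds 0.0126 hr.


W ~ Exponential(μ−λ) for M/M/1.
μ − λ = 131.33 − 37.56 = 93.7700
P(W > t) = e^{−(μ−λ)t} = e^{−1.1815} = 0.306818

Final: 0.306818


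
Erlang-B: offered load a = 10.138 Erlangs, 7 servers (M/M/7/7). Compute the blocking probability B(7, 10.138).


B(c,a) = (a^c/c!) / Σ_{k=0}^{c} a^k/k!
a^7/7! = 2183.913695
Σ terms (k=0..7): 1.00000 + 10.13800 + 51.38952 + 173.66232 + 440.14716 + 892.44239 + 1507.93015 + 2183.91370 = 5260.623240
B = 2183.913695/5260.623240 = 0.415144

Final: 0.415144


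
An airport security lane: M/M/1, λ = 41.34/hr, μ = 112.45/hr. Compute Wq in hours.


ρ = 41.34/112.45 = 0.3676
Wq = ρ/(μ−λ) = 0.3676/(112.45 − 41.34) = 0.3676/71.11 = 0.005170 hr

Final: 0.005170 hr


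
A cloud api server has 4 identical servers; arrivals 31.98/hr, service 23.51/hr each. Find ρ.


ρ = λ/(cμ) = 31.98/(4·23.51) = 31.98/94.04 = 0.3401

Final: 0.3401


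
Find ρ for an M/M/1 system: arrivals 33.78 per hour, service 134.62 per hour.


ρ = λ/μ = 33.78/134.62 = 0.2509

Final: 0.2509


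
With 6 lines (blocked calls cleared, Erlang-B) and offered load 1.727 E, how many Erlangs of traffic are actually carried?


B(6,1.727) = 0.006566 (Erlang-B)
Carried load = a(1 − B) = 1.727·(1 − 0.006566) = 1.727·0.993434 = 1.7157 E

Final: 1.7157 Erlangs


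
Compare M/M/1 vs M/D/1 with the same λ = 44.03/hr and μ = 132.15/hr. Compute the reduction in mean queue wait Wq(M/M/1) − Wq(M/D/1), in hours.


ρ = 44.03/132.15 = 0.3332
Wq(M/M/1) = ρ/(μ−λ) = 0.3332/88.12 = 0.003781 hr
Wq(M/D/1) = ρ/(2(μ−λ)) = 0.001891 hr
Savings = 0.003781 − 0.001891 = 0.001891 hr

Final: 0.001891 hr


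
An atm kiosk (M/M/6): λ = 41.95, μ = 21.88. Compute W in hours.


a = 1.9173; ρ = 0.3195; P₀ = 0.146839
Lq = P₀·a^c·ρ/(c!(1−ρ)²) = 0.006991
Wq = Lq/λ = 0.006991/41.95 = 0.0001667 hr
W = Wq + 1/μ = 0.0001667 + 0.04570 = 0.04587 hr

Final: 0.04587 hr


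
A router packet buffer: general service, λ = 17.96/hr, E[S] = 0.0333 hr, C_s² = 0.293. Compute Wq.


ρ = λ·E[S] = 17.96·0.0333 = 0.5981
E[S²] = E[S]²(1+C_s²) = 0.0333²·(1+0.293) = 0.001434
Wq = λ·E[S²]/(2(1−ρ)) = 17.96·0.001434/(2·0.4019) = 0.03203 hr

Final: 0.03203 hr


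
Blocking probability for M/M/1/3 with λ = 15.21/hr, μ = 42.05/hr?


ρ = λ/μ = 15.21/42.05 = 0.3617
P_K = (1−ρ)ρ^K/(1−ρ^(K+1)) = (0.6383·0.047325)/(1 − 0.017118)
= 0.030207/0.982882 = 0.030733

Final: 0.030733


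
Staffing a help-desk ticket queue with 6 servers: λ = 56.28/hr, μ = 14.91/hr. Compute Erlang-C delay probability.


a = λ/μ = 3.7746; ρ = a/6 = 0.6291
P₀ = 0.021488 (from M/M/c formula)
C(c,a) = [a^c/(c!(1−ρ))]·P₀ = [2892.40212/(720·0.3709)]·0.021488
= 10.83125·0.021488 = 0.232742

Final: 0.232742


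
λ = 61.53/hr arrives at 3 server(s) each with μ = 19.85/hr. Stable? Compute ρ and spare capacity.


Total capacity cμ = 3·19.85 = 59.55/hr
ρ = λ/(cμ) = 61.53/59.55 = 1.0332
Stable ⇔ ρ < 1: NO
Spare capacity = cμ − λ = 59.55 − 61.53 = -1.98/hr

Final: ρ = 1.0332; unstable; margin = -1.98/hr


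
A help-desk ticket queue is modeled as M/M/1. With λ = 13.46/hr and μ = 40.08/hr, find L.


ρ = λ/μ = 13.46/40.08 = 0.3358
L = ρ/(1−ρ) = 0.3358/(1 − 0.3358) = 0.3358/0.6642 = 0.5056

Final: 0.5056


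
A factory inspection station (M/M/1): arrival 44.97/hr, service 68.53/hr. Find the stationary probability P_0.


ρ = 44.97/68.53 = 0.6562
P_n = (1−ρ)·ρ^n = (1 − 0.6562)·0.6562^0 = 0.3438·1.000000 = 0.343791

Final: 0.343791


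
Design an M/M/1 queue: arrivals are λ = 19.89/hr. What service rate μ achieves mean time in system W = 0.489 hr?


W = 1/(μ−λ) ⇒ μ − λ = 1/W = 1/0.489 = 2.0450
μ = λ + 1/W = 19.89 + 2.0450 = 21.9350 per hr

Final: 21.9350 /hr


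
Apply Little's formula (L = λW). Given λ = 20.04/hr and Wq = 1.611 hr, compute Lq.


Lq = λWq = 20.04·1.611 = 32.2844

Final: 32.2844


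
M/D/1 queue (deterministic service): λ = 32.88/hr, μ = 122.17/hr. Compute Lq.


ρ = 32.88/122.17 = 0.2691
M/D/1: Lq = ρ²/(2(1−ρ)) = 0.07243/(2·0.7309) = 0.04955

Final: 0.04955


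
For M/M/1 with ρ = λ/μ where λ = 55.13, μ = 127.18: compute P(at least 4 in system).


ρ = 55.13/127.18 = 0.4335
P(N ≥ n) = ρ^n = 0.4335^4 = 0.035308

Final: 0.035308


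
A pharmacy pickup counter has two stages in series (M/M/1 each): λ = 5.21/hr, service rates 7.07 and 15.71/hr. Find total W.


Each node sees arrival rate λ = 5.21/hr (tandem ⇒ throughput preserved).
W₁ = 1/(μ₁−λ) = 1/(7.07−5.21) = 0.53763 hr
W₂ = 1/(μ₂−λ) = 1/(15.71−5.21) = 0.09524 hr
W_total = W₁ + W₂ = 0.53763 + 0.09524 = 0.63287 hr

Final: 0.63287 hr


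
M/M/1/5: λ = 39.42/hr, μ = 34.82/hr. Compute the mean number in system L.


ρ = 39.42/34.82 = 1.1321
L = ρ[1 − (K+1)ρ^K + Kρ^(K+1)] / [(1−ρ)(1−ρ^(K+1))]
Numerator: 1.1321·(1 − 6·1.859684 + 5·2.105364) = 0.417421
Denominator: (-0.1321)·(-1.105364) = 0.146027
L = 0.417421/0.146027 = 2.8585

Final: 2.8585


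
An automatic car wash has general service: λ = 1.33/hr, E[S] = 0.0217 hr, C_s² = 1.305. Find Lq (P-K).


ρ = λ·E[S] = 1.33·0.0217 = 0.02886
Lq = ρ²(1+C_s²)/(2(1−ρ)) = 0.0008330·(1+1.305)/(2·0.9711)
= 0.0008330·2.3050/1.9423 = 0.0009885

Final: 0.0009885


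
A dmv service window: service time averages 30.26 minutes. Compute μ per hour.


μ = 1/(service time) in consistent units.
1 hour = 60 min, so μ = 60/30.26 = 1.9828 per hour

Final: 1.9828 /hr


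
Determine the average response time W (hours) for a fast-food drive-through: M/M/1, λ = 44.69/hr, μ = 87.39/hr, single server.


W = 1/(μ−λ) = 1/(87.39 − 44.69) = 1/42.70 = 0.02342 hr

Final: 0.02342 hr


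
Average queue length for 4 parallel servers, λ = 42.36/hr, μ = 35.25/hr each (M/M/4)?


a = λ/μ = 1.2017; ρ = a/4 = 0.3004
P₀ = 0.299654
Lq = P₀·a^c·ρ / (c!·(1−ρ)²) = 0.299654·2.08539·0.3004/(24·0.48940)
= 0.01598

Final: 0.01598


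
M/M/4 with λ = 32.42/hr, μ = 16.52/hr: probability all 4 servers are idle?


a = λ/μ = 32.42/16.52 = 1.9625; ρ = a/c = 0.4906
Σ_{k=0}^{3} a^k/k! (terms k=0..3) = 1.00000 + 1.96247 + 1.92564 + 1.25967 = 6.14779
Tail: a^4/(4!(1−ρ)) = 14.83242/(24·0.5094) = 1.21327
P₀ = 1/(6.14779 + 1.21327) = 1/7.36105 = 0.135850

Final: 0.135850


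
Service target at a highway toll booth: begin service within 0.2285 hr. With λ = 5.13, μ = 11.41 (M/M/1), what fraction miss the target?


ρ = 5.13/11.41 = 0.4496
P(Wq > t) = ρ·e^{−(μ−λ)t} = 0.4496·e^{−1.4350}
= 0.4496·0.238120 = 0.107060

Final: 0.107060


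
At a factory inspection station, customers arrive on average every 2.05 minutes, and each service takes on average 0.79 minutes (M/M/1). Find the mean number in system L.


λ = 60/2.05 = 29.2683 /hr
μ = 60/0.79 = 75.9494 /hr
ρ = λ/μ = 29.2683/75.9494 = 0.3854
L = ρ/(1−ρ) = 0.3854/0.6146 = 0.6270

Final: 0.6270


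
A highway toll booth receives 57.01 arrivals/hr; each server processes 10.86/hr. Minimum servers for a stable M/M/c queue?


Stability requires cμ > λ ⇔ c > λ/μ.
λ/μ = 57.01/10.86 = 5.2495
Minimum integer c = ⌊5.2495⌋ + 1 = 6
Check: 6·10.86 = 65.16 > 57.01, while 5·10.86 = 54.30 ≤ 57.01

Final: 6 servers


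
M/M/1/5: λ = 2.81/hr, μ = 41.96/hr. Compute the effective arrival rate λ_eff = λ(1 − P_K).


ρ = 0.06697; P_K = (1−ρ)ρ^5/(1−ρ^6) = 0.000001257
λ_eff = λ(1 − P_K) = 2.81·(1 − 0.000001257) = 2.81·0.999999 = 2.8100 /hr

Final: 2.8100 /hr


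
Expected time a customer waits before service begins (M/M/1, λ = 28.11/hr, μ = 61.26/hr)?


ρ = 28.11/61.26 = 0.4589
Wq = ρ/(μ−λ) = 0.4589/(61.26 − 28.11) = 0.4589/33.15 = 0.01384 hr

Final: 0.01384 hr


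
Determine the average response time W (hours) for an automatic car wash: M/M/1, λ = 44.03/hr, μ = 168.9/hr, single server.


W = 1/(μ−λ) = 1/(168.9 − 44.03) = 1/124.87 = 0.008008 hr

Final: 0.008008 hr


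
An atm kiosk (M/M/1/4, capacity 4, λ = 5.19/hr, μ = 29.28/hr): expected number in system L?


ρ = 5.19/29.28 = 0.1773
L = ρ[1 − (K+1)ρ^K + Kρ^(K+1)] / [(1−ρ)(1−ρ^(K+1))]
Numerator: 0.1773·(1 − 5·0.0009872 + 4·0.0001750) = 0.176503
Denominator: (0.8227)·(0.999825) = 0.822602
L = 0.176503/0.822602 = 0.2146

Final: 0.2146


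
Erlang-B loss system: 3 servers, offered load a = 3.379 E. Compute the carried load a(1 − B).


B(3,3.379) = 0.389278 (Erlang-B)
Carried load = a(1 − B) = 3.379·(1 − 0.389278) = 3.379·0.610722 = 2.0636 E

Final: 2.0636 Erlangs


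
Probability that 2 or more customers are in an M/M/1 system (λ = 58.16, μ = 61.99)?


ρ = 58.16/61.99 = 0.9382
P(N ≥ n) = ρ^n = 0.9382^2 = 0.880249

Final: 0.880249


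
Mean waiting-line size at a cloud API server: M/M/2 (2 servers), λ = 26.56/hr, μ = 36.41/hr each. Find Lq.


a = λ/μ = 0.7295; ρ = a/2 = 0.3647
P₀ = 0.465486
Lq = P₀·a^c·ρ / (c!·(1−ρ)²) = 0.465486·0.53213·0.3647/(2·0.40356)
= 0.11193

Final: 0.11193


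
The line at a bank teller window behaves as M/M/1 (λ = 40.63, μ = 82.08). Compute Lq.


ρ = 40.63/82.08 = 0.4950
Lq = ρ²/(1−ρ) = 0.2450/0.5050 = 0.4852

Final: 0.4852


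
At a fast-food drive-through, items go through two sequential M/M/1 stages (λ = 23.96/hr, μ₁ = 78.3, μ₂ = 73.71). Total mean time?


Each node sees arrival rate λ = 23.96/hr (tandem ⇒ throughput preserved).
W₁ = 1/(μ₁−λ) = 1/(78.3−23.96) = 0.01840 hr
W₂ = 1/(μ₂−λ) = 1/(73.71−23.96) = 0.02010 hr
W_total = W₁ + W₂ = 0.01840 + 0.02010 = 0.03850 hr

Final: 0.03850 hr


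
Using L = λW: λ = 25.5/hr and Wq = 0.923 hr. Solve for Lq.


Lq = λWq = 25.5·0.923 = 23.5365

Final: 23.5365


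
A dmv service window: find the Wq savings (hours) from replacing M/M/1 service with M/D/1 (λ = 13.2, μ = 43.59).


ρ = 13.2/43.59 = 0.3028
Wq(M/M/1) = ρ/(μ−λ) = 0.3028/30.39 = 0.009965 hr
Wq(M/D/1) = ρ/(2(μ−λ)) = 0.004982 hr
Savings = 0.009965 − 0.004982 = 0.004982 hr

Final: 0.004982 hr


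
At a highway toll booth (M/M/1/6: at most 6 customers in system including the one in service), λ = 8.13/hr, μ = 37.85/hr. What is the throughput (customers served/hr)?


ρ = 0.2148; P_K = (1−ρ)ρ^6/(1−ρ^7) = 0.00007712
λ_eff = λ(1 − P_K) = 8.13·(1 − 0.00007712) = 8.13·0.999923 = 8.1294 /hr

Final: 8.1294 /hr


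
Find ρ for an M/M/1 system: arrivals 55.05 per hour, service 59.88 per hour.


ρ = λ/μ = 55.05/59.88 = 0.9193

Final: 0.9193


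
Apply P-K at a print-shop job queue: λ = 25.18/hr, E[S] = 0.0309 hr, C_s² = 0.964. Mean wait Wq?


ρ = λ·E[S] = 25.18·0.0309 = 0.7781
E[S²] = E[S]²(1+C_s²) = 0.0309²·(1+0.964) = 0.001875
Wq = λ·E[S²]/(2(1−ρ)) = 25.18·0.001875/(2·0.2219) = 0.10638 hr

Final: 0.10638 hr


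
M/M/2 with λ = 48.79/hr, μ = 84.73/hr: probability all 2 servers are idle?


a = λ/μ = 48.79/84.73 = 0.5758; ρ = a/c = 0.2879
Σ_{k=0}^{1} a^k/k! (terms k=0..1) = 1.00000 + 0.57583 = 1.57583
Tail: a^2/(2!(1−ρ)) = 0.33158/(2·0.7121) = 0.23282
P₀ = 1/(1.57583 + 0.23282) = 1/1.80865 = 0.552898

Final: 0.552898


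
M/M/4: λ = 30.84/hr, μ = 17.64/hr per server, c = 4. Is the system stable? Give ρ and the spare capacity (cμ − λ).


Total capacity cμ = 4·17.64 = 70.56/hr
ρ = λ/(cμ) = 30.84/70.56 = 0.4371
Stable ⇔ ρ < 1: YES
Spare capacity = cμ − λ = 70.56 − 30.84 = 39.72/hr

Final: ρ = 0.4371; stable; margin = 39.72/hr


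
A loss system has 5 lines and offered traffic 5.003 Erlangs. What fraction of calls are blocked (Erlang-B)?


B(c,a) = (a^c/c!) / Σ_{k=0}^{c} a^k/k!
a^5/5! = 26.119885
Σ terms (k=0..5): 1.00000 + 5.00300 + 12.51500 + 20.87086 + 26.10422 + 26.11989 = 91.612969
B = 26.119885/91.612969 = 0.285111

Final: 0.285111


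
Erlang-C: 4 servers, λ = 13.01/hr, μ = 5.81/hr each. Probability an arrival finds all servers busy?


a = λ/μ = 2.2392; ρ = a/4 = 0.5598
P₀ = 0.100024 (from M/M/c formula)
C(c,a) = [a^c/(c!(1−ρ))]·P₀ = [25.14228/(24·0.4402)]·0.100024
= 2.37987·0.100024 = 0.238045

Final: 0.238045


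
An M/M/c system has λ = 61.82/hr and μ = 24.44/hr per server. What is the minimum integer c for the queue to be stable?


Stability requires cμ > λ ⇔ c > λ/μ.
λ/μ = 61.82/24.44 = 2.5295
Minimum integer c = ⌊2.5295⌋ + 1 = 3
Check: 3·24.44 = 73.32 > 61.82, while 2·24.44 = 48.88 ≤ 61.82

Final: 3 servers


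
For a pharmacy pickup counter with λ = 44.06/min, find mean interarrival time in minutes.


Mean interarrival time = 1/λ = 1/44.06 minute = 0.02270 minute
In minutes: 0.02270 × 1 = 0.02270 min

Final: 0.02270 min


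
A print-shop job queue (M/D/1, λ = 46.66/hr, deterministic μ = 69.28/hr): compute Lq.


ρ = 46.66/69.28 = 0.6735
M/D/1: Lq = ρ²/(2(1−ρ)) = 0.4536/(2·0.3265) = 0.69464

Final: 0.69464


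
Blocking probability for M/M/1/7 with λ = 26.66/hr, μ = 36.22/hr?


ρ = λ/μ = 26.66/36.22 = 0.7361
P_K = (1−ρ)ρ^K/(1−ρ^(K+1)) = (0.2639·0.117053)/(1 − 0.086158)
= 0.030895/0.913842 = 0.033808

Final: 0.033808


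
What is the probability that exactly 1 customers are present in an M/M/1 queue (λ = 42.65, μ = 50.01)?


ρ = 42.65/50.01 = 0.8528
P_n = (1−ρ)·ρ^n = (1 − 0.8528)·0.8528^1 = 0.1472·0.852829 = 0.125511

Final: 0.125511


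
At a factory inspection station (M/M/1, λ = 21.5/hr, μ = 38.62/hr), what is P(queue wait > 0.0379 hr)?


ρ = 21.5/38.62 = 0.5567
P(Wq > t) = ρ·e^{−(μ−λ)t} = 0.5567·e^{−0.6488}
= 0.5567·0.522648 = 0.290961

Final: 0.290961


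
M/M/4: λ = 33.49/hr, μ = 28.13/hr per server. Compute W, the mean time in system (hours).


a = 1.1905; ρ = 0.2976; P₀ = 0.303061
Lq = P₀·a^c·ρ/(c!(1−ρ)²) = 0.01531
Wq = Lq/λ = 0.01531/33.49 = 0.0004570 hr
W = Wq + 1/μ = 0.0004570 + 0.03555 = 0.03601 hr

Final: 0.03601 hr


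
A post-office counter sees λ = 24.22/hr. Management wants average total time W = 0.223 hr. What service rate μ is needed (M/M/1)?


W = 1/(μ−λ) ⇒ μ − λ = 1/W = 1/0.223 = 4.4843
μ = λ + 1/W = 24.22 + 4.4843 = 28.7043 per hr

Final: 28.7043 /hr


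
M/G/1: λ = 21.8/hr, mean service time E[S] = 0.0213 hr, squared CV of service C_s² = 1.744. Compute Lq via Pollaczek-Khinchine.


ρ = λ·E[S] = 21.8·0.0213 = 0.4643
Lq = ρ²(1+C_s²)/(2(1−ρ)) = 0.2156·(1+1.744)/(2·0.5357)
= 0.2156·2.7440/1.0713 = 0.55225

Final: 0.55225


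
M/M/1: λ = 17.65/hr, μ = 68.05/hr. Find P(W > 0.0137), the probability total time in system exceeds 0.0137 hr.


W ~ Exponential(μ−λ) for M/M/1.
μ − λ = 68.05 − 17.65 = 50.4000
P(W > t) = e^{−(μ−λ)t} = e^{−0.6905} = 0.501335

Final: 0.501335


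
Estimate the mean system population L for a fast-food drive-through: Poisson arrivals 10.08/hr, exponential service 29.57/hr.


ρ = λ/μ = 10.08/29.57 = 0.3409
L = ρ/(1−ρ) = 0.3409/(1 − 0.3409) = 0.3409/0.6591 = 0.5172

Final: 0.5172


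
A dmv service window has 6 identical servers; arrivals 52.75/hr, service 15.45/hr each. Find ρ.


ρ = λ/(cμ) = 52.75/(6·15.45) = 52.75/92.70 = 0.5690

Final: 0.5690


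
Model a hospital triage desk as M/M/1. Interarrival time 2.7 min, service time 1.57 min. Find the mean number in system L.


λ = 60/2.7 = 22.2222 /hr
μ = 60/1.57 = 38.2166 /hr
ρ = λ/μ = 22.2222/38.2166 = 0.5815
L = ρ/(1−ρ) = 0.5815/0.4185 = 1.3894

Final: 1.3894


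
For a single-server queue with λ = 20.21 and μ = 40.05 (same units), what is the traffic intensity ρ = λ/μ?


ρ = λ/μ = 20.21/40.05 = 0.5046

Final: 0.5046


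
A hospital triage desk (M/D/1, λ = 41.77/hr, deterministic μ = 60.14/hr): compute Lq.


ρ = 41.77/60.14 = 0.6945
M/D/1: Lq = ρ²/(2(1−ρ)) = 0.4824/(2·0.3055) = 0.78963

Final: 0.78963


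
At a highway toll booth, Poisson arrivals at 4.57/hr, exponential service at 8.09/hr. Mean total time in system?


W = 1/(μ−λ) = 1/(8.09 − 4.57) = 1/3.52 = 0.2841 hr

Final: 0.2841 hr


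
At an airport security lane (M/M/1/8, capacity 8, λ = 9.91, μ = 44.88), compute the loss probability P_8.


ρ = λ/μ = 9.91/44.88 = 0.2208
P_K = (1−ρ)ρ^K/(1−ρ^(K+1)) = (0.7792·0.000005652)/(1 − 0.000001248)
= 0.000004404/0.999999 = 0.000004404

Final: 0.000004404


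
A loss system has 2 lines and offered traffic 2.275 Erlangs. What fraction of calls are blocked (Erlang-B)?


B(c,a) = (a^c/c!) / Σ_{k=0}^{c} a^k/k!
a^2/2! = 2.587812
Σ terms (k=0..2): 1.00000 + 2.27500 + 2.58781 = 5.862812
B = 2.587812/5.862812 = 0.441394

Final: 0.441394


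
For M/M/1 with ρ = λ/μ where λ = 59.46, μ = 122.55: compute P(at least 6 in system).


ρ = 59.46/122.55 = 0.4852
P(N ≥ n) = ρ^n = 0.4852^6 = 0.013046

Final: 0.013046


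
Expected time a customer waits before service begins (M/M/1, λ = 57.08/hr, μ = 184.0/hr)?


ρ = 57.08/184.0 = 0.3102
Wq = ρ/(μ−λ) = 0.3102/(184.0 − 57.08) = 0.3102/126.92 = 0.002444 hr

Final: 0.002444 hr


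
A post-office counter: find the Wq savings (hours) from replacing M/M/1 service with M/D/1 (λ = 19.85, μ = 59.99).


ρ = 19.85/59.99 = 0.3309
Wq(M/M/1) = ρ/(μ−λ) = 0.3309/40.14 = 0.008243 hr
Wq(M/D/1) = ρ/(2(μ−λ)) = 0.004122 hr
Savings = 0.008243 − 0.004122 = 0.004122 hr

Final: 0.004122 hr


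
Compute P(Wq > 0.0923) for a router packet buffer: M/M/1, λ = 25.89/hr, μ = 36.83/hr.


ρ = 25.89/36.83 = 0.7030
P(Wq > t) = ρ·e^{−(μ−λ)t} = 0.7030·e^{−1.0098}
= 0.7030·0.364306 = 0.256092

Final: 0.256092


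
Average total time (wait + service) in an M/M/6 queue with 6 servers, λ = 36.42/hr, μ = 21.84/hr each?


a = 1.6676; ρ = 0.2779; P₀ = 0.188611
Lq = P₀·a^c·ρ/(c!(1−ρ)²) = 0.003003
Wq = Lq/λ = 0.003003/36.42 = 0.00008245 hr
W = Wq + 1/μ = 0.00008245 + 0.04579 = 0.04587 hr

Final: 0.04587 hr


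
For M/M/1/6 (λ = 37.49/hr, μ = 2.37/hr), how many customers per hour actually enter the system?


ρ = 15.8186; P_K = (1−ρ)ρ^6/(1−ρ^7) = 0.936783
λ_eff = λ(1 − P_K) = 37.49·(1 − 0.936783) = 37.49·0.063217 = 2.3700 /hr

Final: 2.3700 /hr


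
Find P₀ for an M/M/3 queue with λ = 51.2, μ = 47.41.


a = λ/μ = 51.2/47.41 = 1.0799; ρ = a/c = 0.3600
Σ_{k=0}^{2} a^k/k! (terms k=0..2) = 1.00000 + 1.07994 + 0.58314 = 2.66308
Tail: a^3/(3!(1−ρ)) = 1.25951/(6·0.6400) = 0.32799
P₀ = 1/(2.66308 + 0.32799) = 1/2.99106 = 0.334329

Final: 0.334329


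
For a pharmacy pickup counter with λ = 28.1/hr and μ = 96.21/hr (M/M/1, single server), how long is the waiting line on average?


ρ = 28.1/96.21 = 0.2921
Lq = ρ²/(1−ρ) = 0.08530/0.7079 = 0.1205

Final: 0.1205


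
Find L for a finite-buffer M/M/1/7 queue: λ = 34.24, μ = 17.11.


ρ = 34.24/17.11 = 2.0012
L = ρ[1 − (K+1)ρ^K + Kρ^(K+1)] / [(1−ρ)(1−ρ^(K+1))]
Numerator: 2.0012·(1 − 8·128.524589 + 7·257.199412) = 1547.302138
Denominator: (-1.0012)·(-256.199412) = 256.498885
L = 1547.302138/256.498885 = 6.0324

Final: 6.0324


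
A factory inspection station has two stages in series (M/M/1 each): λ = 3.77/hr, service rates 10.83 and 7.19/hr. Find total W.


Each node sees arrival rate λ = 3.77/hr (tandem ⇒ throughput preserved).
W₁ = 1/(μ₁−λ) = 1/(10.83−3.77) = 0.14164 hr
W₂ = 1/(μ₂−λ) = 1/(7.19−3.77) = 0.29240 hr
W_total = W₁ + W₂ = 0.14164 + 0.29240 = 0.43404 hr

Final: 0.43404 hr


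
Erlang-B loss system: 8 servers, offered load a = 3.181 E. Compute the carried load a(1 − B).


B(8,3.181) = 0.010862 (Erlang-B)
Carried load = a(1 − B) = 3.181·(1 − 0.010862) = 3.181·0.989138 = 3.1464 E

Final: 3.1464 Erlangs


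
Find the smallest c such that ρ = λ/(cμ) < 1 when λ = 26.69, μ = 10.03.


Stability requires cμ > λ ⇔ c > λ/μ.
λ/μ = 26.69/10.03 = 2.6610
Minimum integer c = ⌊2.6610⌋ + 1 = 3
Check: 3·10.03 = 30.09 > 26.69, while 2·10.03 = 20.06 ≤ 26.69

Final: 3 servers


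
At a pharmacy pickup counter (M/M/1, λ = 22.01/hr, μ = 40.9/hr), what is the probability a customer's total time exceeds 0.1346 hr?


W ~ Exponential(μ−λ) for M/M/1.
μ − λ = 40.9 − 22.01 = 18.8900
P(W > t) = e^{−(μ−λ)t} = e^{−2.5426} = 0.078662

Final: 0.078662


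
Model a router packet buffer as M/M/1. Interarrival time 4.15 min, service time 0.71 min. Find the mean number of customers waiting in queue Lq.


λ = 60/4.15 = 14.4578 /hr
μ = 60/0.71 = 84.5070 /hr
ρ = λ/μ = 14.4578/84.5070 = 0.1711
Lq = ρ²/(1−ρ) = 0.02927/0.8289 = 0.03531

Final: 0.03531


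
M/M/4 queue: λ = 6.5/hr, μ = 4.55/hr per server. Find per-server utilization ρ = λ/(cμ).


ρ = λ/(cμ) = 6.5/(4·4.55) = 6.5/18.20 = 0.3571

Final: 0.3571


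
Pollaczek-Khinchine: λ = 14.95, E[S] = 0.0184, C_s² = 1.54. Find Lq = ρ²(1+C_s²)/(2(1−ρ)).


ρ = λ·E[S] = 14.95·0.0184 = 0.2751
Lq = ρ²(1+C_s²)/(2(1−ρ)) = 0.07567·(1+1.54)/(2·0.7249)
= 0.07567·2.5400/1.4498 = 0.13257

Final: 0.13257


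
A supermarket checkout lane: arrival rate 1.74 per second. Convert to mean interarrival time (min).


Mean interarrival time = 1/λ = 1/1.74 second = 0.57471 second
In minutes: 0.57471 × 0.0166667 = 0.009579 min

Final: 0.009579 min


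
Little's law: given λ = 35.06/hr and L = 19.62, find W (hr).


W = L/λ = 19.62/35.06 = 0.5596 hr

Final: 0.5596 hr


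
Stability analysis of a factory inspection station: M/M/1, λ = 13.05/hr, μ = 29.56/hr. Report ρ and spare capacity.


Total capacity cμ = 1·29.56 = 29.56/hr
ρ = λ/(cμ) = 13.05/29.56 = 0.4415
Stable ⇔ ρ < 1: YES
Spare capacity = cμ − λ = 29.56 − 13.05 = 16.51/hr

Final: ρ = 0.4415; stable; margin = 16.51/hr


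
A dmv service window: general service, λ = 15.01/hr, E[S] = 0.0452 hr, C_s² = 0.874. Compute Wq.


ρ = λ·E[S] = 15.01·0.0452 = 0.6785
E[S²] = E[S]²(1+C_s²) = 0.0452²·(1+0.874) = 0.003829
Wq = λ·E[S²]/(2(1−ρ)) = 15.01·0.003829/(2·0.3215) = 0.08936 hr

Final: 0.08936 hr


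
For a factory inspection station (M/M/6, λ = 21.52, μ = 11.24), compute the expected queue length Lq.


a = λ/μ = 1.9146; ρ = a/6 = 0.3191
P₀ = 0.147235
Lq = P₀·a^c·ρ / (c!·(1−ρ)²) = 0.147235·49.25561·0.3191/(720·0.46363)
= 0.006933

Final: 0.006933


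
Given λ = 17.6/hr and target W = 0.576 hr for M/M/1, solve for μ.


W = 1/(μ−λ) ⇒ μ − λ = 1/W = 1/0.576 = 1.7361
μ = λ + 1/W = 17.6 + 1.7361 = 19.3361 per hr

Final: 19.3361 /hr


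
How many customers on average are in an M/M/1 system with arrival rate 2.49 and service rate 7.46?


ρ = λ/μ = 2.49/7.46 = 0.3338
L = ρ/(1−ρ) = 0.3338/(1 − 0.3338) = 0.3338/0.6662 = 0.5010

Final: 0.5010


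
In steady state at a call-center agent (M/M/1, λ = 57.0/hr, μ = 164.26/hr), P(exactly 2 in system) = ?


ρ = 57.0/164.26 = 0.3470
P_n = (1−ρ)·ρ^n = (1 − 0.3470)·0.3470^2 = 0.6530·0.120417 = 0.078631

Final: 0.078631


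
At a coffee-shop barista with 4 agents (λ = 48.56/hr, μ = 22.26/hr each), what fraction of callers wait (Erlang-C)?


a = λ/μ = 2.1815; ρ = a/4 = 0.5454
P₀ = 0.106760 (from M/M/c formula)
C(c,a) = [a^c/(c!(1−ρ))]·P₀ = [22.64718/(24·0.4546)]·0.106760
= 2.07562·0.106760 = 0.221593

Final: 0.221593


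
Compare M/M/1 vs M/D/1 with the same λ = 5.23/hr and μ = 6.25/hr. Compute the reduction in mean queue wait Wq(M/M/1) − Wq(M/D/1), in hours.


ρ = 5.23/6.25 = 0.8368
Wq(M/M/1) = ρ/(μ−λ) = 0.8368/1.02 = 0.82039 hr
Wq(M/D/1) = ρ/(2(μ−λ)) = 0.41020 hr
Savings = 0.82039 − 0.41020 = 0.41020 hr

Final: 0.41020 hr


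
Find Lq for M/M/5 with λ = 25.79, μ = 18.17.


a = λ/μ = 1.4194; ρ = a/5 = 0.2839
P₀ = 0.241580
Lq = P₀·a^c·ρ / (c!·(1−ρ)²) = 0.241580·5.76079·0.2839/(120·0.51284)
= 0.006420

Final: 0.006420


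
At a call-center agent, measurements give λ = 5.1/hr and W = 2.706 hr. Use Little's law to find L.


L = λW = 5.1·2.706 = 13.8006

Final: 13.8006


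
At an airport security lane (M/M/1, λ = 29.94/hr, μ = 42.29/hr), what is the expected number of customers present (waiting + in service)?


ρ = λ/μ = 29.94/42.29 = 0.7080
L = ρ/(1−ρ) = 0.7080/(1 − 0.7080) = 0.7080/0.2920 = 2.4243

Final: 2.4243


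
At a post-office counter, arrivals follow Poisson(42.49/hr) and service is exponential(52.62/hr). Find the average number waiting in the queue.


ρ = 42.49/52.62 = 0.8075
Lq = ρ²/(1−ρ) = 0.6520/0.1925 = 3.3870

Final: 3.3870


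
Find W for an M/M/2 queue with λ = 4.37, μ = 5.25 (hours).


a = 0.8324; ρ = 0.4162; P₀ = 0.412239
Lq = P₀·a^c·ρ/(c!(1−ρ)²) = 0.17439
Wq = Lq/λ = 0.17439/4.37 = 0.03991 hr
W = Wq + 1/μ = 0.03991 + 0.19048 = 0.23038 hr

Final: 0.23038 hr


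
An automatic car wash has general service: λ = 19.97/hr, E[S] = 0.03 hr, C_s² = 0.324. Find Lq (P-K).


ρ = λ·E[S] = 19.97·0.03 = 0.5991
Lq = ρ²(1+C_s²)/(2(1−ρ)) = 0.3589·(1+0.324)/(2·0.4009)
= 0.3589·1.3240/0.8018 = 0.59268

Final: 0.59268


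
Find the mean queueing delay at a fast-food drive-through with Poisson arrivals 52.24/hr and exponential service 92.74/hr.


ρ = 52.24/92.74 = 0.5633
Wq = ρ/(μ−λ) = 0.5633/(92.74 − 52.24) = 0.5633/40.50 = 0.01391 hr

Final: 0.01391 hr


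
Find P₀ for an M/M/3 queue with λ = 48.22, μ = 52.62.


a = λ/μ = 48.22/52.62 = 0.9164; ρ = a/c = 0.3055
Σ_{k=0}^{2} a^k/k! (terms k=0..2) = 1.00000 + 0.91638 + 0.41988 = 2.33626
Tail: a^3/(3!(1−ρ)) = 0.76954/(6·0.6945) = 0.18466
P₀ = 1/(2.33626 + 0.18466) = 1/2.52092 = 0.396680

Final: 0.396680


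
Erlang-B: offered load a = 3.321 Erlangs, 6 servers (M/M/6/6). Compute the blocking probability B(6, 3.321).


B(c,a) = (a^c/c!) / Σ_{k=0}^{c} a^k/k!
a^6/6! = 1.863291
Σ terms (k=0..6): 1.00000 + 3.32100 + 5.51452 + 6.10457 + 5.06832 + 3.36638 + 1.86329 = 26.238089
B = 1.863291/26.238089 = 0.071015

Final: 0.071015


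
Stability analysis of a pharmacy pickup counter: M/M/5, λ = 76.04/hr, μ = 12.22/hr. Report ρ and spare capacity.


Total capacity cμ = 5·12.22 = 61.10/hr
ρ = λ/(cμ) = 76.04/61.10 = 1.2445
Stable ⇔ ρ < 1: NO
Spare capacity = cμ − λ = 61.10 − 76.04 = -14.94/hr

Final: ρ = 1.2445; unstable; margin = -14.94/hr


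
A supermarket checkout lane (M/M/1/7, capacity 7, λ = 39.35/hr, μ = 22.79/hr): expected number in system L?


ρ = 39.35/22.79 = 1.7266
L = ρ[1 − (K+1)ρ^K + Kρ^(K+1)] / [(1−ρ)(1−ρ^(K+1))]
Numerator: 1.7266·(1 − 8·45.751241 + 7·78.995671) = 324.537816
Denominator: (-0.7266)·(-77.995671) = 56.674344
L = 324.537816/56.674344 = 5.7264

Final: 5.7264


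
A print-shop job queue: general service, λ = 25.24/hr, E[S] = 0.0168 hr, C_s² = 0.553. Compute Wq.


ρ = λ·E[S] = 25.24·0.0168 = 0.4240
E[S²] = E[S]²(1+C_s²) = 0.0168²·(1+0.553) = 0.0004383
Wq = λ·E[S²]/(2(1−ρ)) = 25.24·0.0004383/(2·0.5760) = 0.009604 hr

Final: 0.009604 hr


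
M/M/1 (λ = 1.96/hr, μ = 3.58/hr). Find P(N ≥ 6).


ρ = 1.96/3.58 = 0.5475
P(N ≥ n) = ρ^n = 0.5475^6 = 0.026930

Final: 0.026930


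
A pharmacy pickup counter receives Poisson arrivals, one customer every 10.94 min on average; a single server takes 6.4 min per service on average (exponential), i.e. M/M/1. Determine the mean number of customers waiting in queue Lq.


λ = 60/10.94 = 5.4845 /hr
μ = 60/6.4 = 9.3750 /hr
ρ = λ/μ = 5.4845/9.3750 = 0.5850
Lq = ρ²/(1−ρ) = 0.3422/0.4150 = 0.8247

Final: 0.8247


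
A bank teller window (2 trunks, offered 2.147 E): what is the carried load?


B(2,2.147) = 0.422760 (Erlang-B)
Carried load = a(1 − B) = 2.147·(1 − 0.422760) = 2.147·0.577240 = 1.2393 E

Final: 1.2393 Erlangs


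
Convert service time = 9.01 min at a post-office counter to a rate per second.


μ = 1/(service time) in consistent units.
1 second = 0.0166667 min, so μ = 0.0166667/9.01 = 0.001850 per second

Final: 0.001850 /sec


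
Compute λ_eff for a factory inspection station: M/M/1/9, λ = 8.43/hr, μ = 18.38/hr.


ρ = 0.4587; P_K = (1−ρ)ρ^9/(1−ρ^10) = 0.0004864
λ_eff = λ(1 − P_K) = 8.43·(1 − 0.0004864) = 8.43·0.999514 = 8.4259 /hr

Final: 8.4259 /hr


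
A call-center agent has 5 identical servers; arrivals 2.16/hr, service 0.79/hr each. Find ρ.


ρ = λ/(cμ) = 2.16/(5·0.79) = 2.16/3.95 = 0.5468

Final: 0.5468


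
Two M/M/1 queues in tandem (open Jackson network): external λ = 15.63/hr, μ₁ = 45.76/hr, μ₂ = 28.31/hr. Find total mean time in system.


Each node sees arrival rate λ = 15.63/hr (tandem ⇒ throughput preserved).
W₁ = 1/(μ₁−λ) = 1/(45.76−15.63) = 0.03319 hr
W₂ = 1/(μ₂−λ) = 1/(28.31−15.63) = 0.07886 hr
W_total = W₁ + W₂ = 0.03319 + 0.07886 = 0.11205 hr

Final: 0.11205 hr


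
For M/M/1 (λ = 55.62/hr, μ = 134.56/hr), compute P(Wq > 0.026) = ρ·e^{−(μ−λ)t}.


ρ = 55.62/134.56 = 0.4133
P(Wq > t) = ρ·e^{−(μ−λ)t} = 0.4133·e^{−2.0524}
= 0.4133·0.128421 = 0.053083

Final: 0.053083


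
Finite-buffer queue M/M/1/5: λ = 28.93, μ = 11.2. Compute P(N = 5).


ρ = λ/μ = 28.93/11.2 = 2.5830
P_K = (1−ρ)ρ^K/(1−ρ^(K+1)) = (-1.5830·114.987877)/(1 − 297.017792)
= -182.029916/-296.017792 = 0.614929

Final: 0.614929


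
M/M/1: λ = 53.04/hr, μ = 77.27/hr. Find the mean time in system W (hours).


W = 1/(μ−λ) = 1/(77.27 − 53.04) = 1/24.23 = 0.04127 hr

Final: 0.04127 hr


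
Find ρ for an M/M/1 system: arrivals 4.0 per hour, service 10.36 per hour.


ρ = λ/μ = 4.0/10.36 = 0.3861

Final: 0.3861


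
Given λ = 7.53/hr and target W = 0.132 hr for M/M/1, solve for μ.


W = 1/(μ−λ) ⇒ μ − λ = 1/W = 1/0.132 = 7.5758
μ = λ + 1/W = 7.53 + 7.5758 = 15.1058 per hr

Final: 15.1058 /hr


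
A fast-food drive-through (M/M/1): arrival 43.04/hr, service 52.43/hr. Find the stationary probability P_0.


ρ = 43.04/52.43 = 0.8209
P_n = (1−ρ)·ρ^n = (1 − 0.8209)·0.8209^0 = 0.1791·1.000000 = 0.179096

Final: 0.179096


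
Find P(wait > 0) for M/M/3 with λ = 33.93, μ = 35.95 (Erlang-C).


a = λ/μ = 0.9438; ρ = a/3 = 0.3146
P₀ = 0.385559 (from M/M/c formula)
C(c,a) = [a^c/(c!(1−ρ))]·P₀ = [0.84073/(6·0.6854)]·0.385559
= 0.20444·0.385559 = 0.078823

Final: 0.078823


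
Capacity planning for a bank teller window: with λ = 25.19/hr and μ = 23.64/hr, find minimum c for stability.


Stability requires cμ > λ ⇔ c > λ/μ.
λ/μ = 25.19/23.64 = 1.0656
Minimum integer c = ⌊1.0656⌋ + 1 = 2
Check: 2·23.64 = 47.28 > 25.19, while 1·23.64 = 23.64 ≤ 25.19

Final: 2 servers


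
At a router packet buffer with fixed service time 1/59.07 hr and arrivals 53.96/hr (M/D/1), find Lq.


ρ = 53.96/59.07 = 0.9135
M/D/1: Lq = ρ²/(2(1−ρ)) = 0.8345/(2·0.08651) = 4.82310

Final: 4.82310


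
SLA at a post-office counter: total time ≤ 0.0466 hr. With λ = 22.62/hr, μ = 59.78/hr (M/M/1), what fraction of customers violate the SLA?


W ~ Exponential(μ−λ) for M/M/1.
μ − λ = 59.78 − 22.62 = 37.1600
P(W > t) = e^{−(μ−λ)t} = e^{−1.7317} = 0.176991

Final: 0.176991


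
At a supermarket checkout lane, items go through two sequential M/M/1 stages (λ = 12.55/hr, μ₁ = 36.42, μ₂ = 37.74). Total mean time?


Each node sees arrival rate λ = 12.55/hr (tandem ⇒ throughput preserved).
W₁ = 1/(μ₁−λ) = 1/(36.42−12.55) = 0.04189 hr
W₂ = 1/(μ₂−λ) = 1/(37.74−12.55) = 0.03970 hr
W_total = W₁ + W₂ = 0.04189 + 0.03970 = 0.08159 hr

Final: 0.08159 hr


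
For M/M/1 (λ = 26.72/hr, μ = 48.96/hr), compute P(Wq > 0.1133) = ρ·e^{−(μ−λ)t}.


ρ = 26.72/48.96 = 0.5458
P(Wq > t) = ρ·e^{−(μ−λ)t} = 0.5458·e^{−2.5198}
= 0.5458·0.080476 = 0.043920

Final: 0.043920


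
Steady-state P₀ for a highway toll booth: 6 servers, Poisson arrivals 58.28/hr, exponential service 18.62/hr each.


a = λ/μ = 58.28/18.62 = 3.1300; ρ = a/c = 0.5217
Σ_{k=0}^{5} a^k/k! (terms k=0..5) = 1.00000 + 3.12997 + 4.89835 + 5.11056 + 3.99897 + 2.50333 = 20.64118
Tail: a^6/(6!(1−ρ)) = 940.24103/(720·0.4783) = 2.73005
P₀ = 1/(20.64118 + 2.73005) = 1/23.37123 = 0.042788

Final: 0.042788


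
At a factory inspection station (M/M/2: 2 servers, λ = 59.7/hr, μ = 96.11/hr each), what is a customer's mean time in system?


a = 0.6212; ρ = 0.3106; P₀ = 0.526040
Lq = P₀·a^c·ρ/(c!(1−ρ)²) = 0.06631
Wq = Lq/λ = 0.06631/59.7 = 0.001111 hr
W = Wq + 1/μ = 0.001111 + 0.01040 = 0.01152 hr

Final: 0.01152 hr
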